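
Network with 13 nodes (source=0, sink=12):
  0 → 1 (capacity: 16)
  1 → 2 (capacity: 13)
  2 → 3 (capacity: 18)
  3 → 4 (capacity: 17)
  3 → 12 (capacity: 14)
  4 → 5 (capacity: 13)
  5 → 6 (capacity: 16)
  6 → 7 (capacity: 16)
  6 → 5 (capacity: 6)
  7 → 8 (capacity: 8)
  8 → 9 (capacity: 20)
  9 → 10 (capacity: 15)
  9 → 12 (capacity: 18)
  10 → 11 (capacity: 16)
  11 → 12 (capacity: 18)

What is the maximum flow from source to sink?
Maximum flow = 13

Max flow: 13

Flow assignment:
  0 → 1: 13/16
  1 → 2: 13/13
  2 → 3: 13/18
  3 → 12: 13/14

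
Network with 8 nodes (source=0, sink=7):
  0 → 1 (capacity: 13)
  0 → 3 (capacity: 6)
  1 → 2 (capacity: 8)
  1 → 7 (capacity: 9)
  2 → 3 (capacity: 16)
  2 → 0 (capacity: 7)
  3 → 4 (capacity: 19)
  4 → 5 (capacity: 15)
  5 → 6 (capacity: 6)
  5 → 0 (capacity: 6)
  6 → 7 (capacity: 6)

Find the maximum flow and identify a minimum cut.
Max flow = 15, Min cut edges: (1,7), (6,7)

Maximum flow: 15
Minimum cut: (1,7), (6,7)
Partition: S = [0, 1, 2, 3, 4, 5, 6], T = [7]

Max-flow min-cut theorem verified: both equal 15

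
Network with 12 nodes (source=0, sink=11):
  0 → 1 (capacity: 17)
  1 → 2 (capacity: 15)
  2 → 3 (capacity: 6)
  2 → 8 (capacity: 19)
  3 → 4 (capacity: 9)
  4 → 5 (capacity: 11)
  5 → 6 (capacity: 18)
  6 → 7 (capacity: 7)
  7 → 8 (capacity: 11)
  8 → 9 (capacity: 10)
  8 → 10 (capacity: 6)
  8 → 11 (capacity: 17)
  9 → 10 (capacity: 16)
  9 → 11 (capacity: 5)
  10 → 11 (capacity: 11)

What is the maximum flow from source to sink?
Maximum flow = 15

Max flow: 15

Flow assignment:
  0 → 1: 15/17
  1 → 2: 15/15
  2 → 8: 15/19
  8 → 11: 15/17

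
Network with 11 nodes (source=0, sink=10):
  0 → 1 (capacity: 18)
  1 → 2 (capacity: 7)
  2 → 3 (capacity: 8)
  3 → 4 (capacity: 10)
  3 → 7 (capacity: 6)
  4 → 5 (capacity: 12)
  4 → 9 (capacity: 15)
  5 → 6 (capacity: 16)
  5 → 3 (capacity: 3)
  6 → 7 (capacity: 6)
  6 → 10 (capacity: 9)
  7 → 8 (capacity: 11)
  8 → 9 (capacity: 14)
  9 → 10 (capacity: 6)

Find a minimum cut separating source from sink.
Min cut value = 7, edges: (1,2)

Min cut value: 7
Partition: S = [0, 1], T = [2, 3, 4, 5, 6, 7, 8, 9, 10]
Cut edges: (1,2)

By max-flow min-cut theorem, max flow = min cut = 7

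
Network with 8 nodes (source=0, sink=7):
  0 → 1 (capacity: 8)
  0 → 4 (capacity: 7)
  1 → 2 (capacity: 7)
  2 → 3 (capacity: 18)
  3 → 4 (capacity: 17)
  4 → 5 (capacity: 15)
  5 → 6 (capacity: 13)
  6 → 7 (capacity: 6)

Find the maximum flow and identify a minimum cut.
Max flow = 6, Min cut edges: (6,7)

Maximum flow: 6
Minimum cut: (6,7)
Partition: S = [0, 1, 2, 3, 4, 5, 6], T = [7]

Max-flow min-cut theorem verified: both equal 6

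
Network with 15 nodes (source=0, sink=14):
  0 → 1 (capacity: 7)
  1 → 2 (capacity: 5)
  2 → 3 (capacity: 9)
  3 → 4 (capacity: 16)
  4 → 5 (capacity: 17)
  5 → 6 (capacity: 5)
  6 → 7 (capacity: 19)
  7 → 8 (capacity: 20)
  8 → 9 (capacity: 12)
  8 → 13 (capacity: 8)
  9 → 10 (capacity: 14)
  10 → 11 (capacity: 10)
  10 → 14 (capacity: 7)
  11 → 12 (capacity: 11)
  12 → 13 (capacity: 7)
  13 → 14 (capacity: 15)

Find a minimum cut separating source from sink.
Min cut value = 5, edges: (5,6)

Min cut value: 5
Partition: S = [0, 1, 2, 3, 4, 5], T = [6, 7, 8, 9, 10, 11, 12, 13, 14]
Cut edges: (5,6)

By max-flow min-cut theorem, max flow = min cut = 5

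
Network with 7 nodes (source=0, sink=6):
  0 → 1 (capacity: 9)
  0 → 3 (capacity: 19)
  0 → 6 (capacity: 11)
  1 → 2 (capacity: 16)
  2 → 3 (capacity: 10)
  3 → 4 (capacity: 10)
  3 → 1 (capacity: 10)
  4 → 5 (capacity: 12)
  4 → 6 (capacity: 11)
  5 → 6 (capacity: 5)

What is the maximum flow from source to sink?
Maximum flow = 21

Max flow: 21

Flow assignment:
  0 → 3: 10/19
  0 → 6: 11/11
  1 → 2: 9/16
  2 → 3: 9/10
  3 → 4: 10/10
  3 → 1: 9/10
  4 → 6: 10/11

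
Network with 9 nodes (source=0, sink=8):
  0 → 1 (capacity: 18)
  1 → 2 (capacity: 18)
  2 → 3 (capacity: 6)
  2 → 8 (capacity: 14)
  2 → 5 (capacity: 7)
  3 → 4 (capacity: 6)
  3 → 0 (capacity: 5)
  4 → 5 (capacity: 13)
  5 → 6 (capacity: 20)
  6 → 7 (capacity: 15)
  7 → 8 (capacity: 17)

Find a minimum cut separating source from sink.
Min cut value = 18, edges: (1,2)

Min cut value: 18
Partition: S = [0, 1], T = [2, 3, 4, 5, 6, 7, 8]
Cut edges: (1,2)

By max-flow min-cut theorem, max flow = min cut = 18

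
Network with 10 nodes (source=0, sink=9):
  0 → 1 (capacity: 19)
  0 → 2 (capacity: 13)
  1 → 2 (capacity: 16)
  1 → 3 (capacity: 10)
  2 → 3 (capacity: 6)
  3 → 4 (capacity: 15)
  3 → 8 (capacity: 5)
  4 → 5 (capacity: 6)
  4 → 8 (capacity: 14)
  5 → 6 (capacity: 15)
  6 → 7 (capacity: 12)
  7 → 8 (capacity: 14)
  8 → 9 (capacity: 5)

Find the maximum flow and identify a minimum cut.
Max flow = 5, Min cut edges: (8,9)

Maximum flow: 5
Minimum cut: (8,9)
Partition: S = [0, 1, 2, 3, 4, 5, 6, 7, 8], T = [9]

Max-flow min-cut theorem verified: both equal 5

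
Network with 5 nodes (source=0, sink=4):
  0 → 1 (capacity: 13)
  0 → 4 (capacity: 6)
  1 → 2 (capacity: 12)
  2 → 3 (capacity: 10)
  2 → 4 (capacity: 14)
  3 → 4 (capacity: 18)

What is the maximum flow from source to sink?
Maximum flow = 18

Max flow: 18

Flow assignment:
  0 → 1: 12/13
  0 → 4: 6/6
  1 → 2: 12/12
  2 → 4: 12/14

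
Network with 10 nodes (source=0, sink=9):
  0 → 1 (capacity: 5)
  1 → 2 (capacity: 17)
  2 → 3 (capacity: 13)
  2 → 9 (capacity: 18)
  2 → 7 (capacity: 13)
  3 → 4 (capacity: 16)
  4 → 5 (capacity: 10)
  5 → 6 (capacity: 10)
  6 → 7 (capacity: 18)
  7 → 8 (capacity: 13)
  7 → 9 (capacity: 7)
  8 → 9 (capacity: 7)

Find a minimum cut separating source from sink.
Min cut value = 5, edges: (0,1)

Min cut value: 5
Partition: S = [0], T = [1, 2, 3, 4, 5, 6, 7, 8, 9]
Cut edges: (0,1)

By max-flow min-cut theorem, max flow = min cut = 5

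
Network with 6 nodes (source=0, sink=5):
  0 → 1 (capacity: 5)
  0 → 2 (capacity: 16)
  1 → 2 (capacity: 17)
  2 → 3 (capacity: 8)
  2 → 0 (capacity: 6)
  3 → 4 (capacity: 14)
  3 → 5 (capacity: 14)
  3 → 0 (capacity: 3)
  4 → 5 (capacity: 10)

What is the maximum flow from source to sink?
Maximum flow = 8

Max flow: 8

Flow assignment:
  0 → 2: 8/16
  2 → 3: 8/8
  3 → 5: 8/14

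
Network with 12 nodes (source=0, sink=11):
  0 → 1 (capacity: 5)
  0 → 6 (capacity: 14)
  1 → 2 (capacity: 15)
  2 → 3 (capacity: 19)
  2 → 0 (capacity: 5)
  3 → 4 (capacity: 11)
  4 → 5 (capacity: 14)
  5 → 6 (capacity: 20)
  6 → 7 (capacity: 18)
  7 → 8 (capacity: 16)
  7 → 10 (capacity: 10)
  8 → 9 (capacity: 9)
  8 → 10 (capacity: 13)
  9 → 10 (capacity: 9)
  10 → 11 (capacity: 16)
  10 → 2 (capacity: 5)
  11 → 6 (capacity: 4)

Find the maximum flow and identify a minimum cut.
Max flow = 16, Min cut edges: (10,11)

Maximum flow: 16
Minimum cut: (10,11)
Partition: S = [0, 1, 2, 3, 4, 5, 6, 7, 8, 9, 10], T = [11]

Max-flow min-cut theorem verified: both equal 16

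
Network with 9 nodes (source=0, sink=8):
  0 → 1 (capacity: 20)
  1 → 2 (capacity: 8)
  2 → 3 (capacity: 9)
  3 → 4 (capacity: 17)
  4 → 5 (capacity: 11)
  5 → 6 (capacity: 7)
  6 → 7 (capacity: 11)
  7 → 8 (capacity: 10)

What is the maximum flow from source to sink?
Maximum flow = 7

Max flow: 7

Flow assignment:
  0 → 1: 7/20
  1 → 2: 7/8
  2 → 3: 7/9
  3 → 4: 7/17
  4 → 5: 7/11
  5 → 6: 7/7
  6 → 7: 7/11
  7 → 8: 7/10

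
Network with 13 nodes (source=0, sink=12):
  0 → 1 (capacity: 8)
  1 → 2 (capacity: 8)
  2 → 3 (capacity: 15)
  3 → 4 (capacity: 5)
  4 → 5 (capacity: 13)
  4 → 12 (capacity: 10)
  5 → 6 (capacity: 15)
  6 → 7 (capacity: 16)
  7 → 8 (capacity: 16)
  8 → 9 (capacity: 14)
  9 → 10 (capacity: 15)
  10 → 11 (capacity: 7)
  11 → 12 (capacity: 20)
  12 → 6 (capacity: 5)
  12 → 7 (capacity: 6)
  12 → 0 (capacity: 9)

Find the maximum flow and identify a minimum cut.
Max flow = 5, Min cut edges: (3,4)

Maximum flow: 5
Minimum cut: (3,4)
Partition: S = [0, 1, 2, 3], T = [4, 5, 6, 7, 8, 9, 10, 11, 12]

Max-flow min-cut theorem verified: both equal 5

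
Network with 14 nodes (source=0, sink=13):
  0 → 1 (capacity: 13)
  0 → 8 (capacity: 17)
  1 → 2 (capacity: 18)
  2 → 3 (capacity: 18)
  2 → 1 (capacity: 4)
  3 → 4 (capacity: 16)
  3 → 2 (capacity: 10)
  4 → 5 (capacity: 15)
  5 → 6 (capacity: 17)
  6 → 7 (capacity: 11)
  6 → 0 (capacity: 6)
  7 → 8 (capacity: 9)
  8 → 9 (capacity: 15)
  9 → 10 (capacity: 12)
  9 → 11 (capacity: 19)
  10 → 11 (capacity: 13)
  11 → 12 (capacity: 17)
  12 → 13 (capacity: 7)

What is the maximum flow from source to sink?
Maximum flow = 7

Max flow: 7

Flow assignment:
  0 → 1: 13/13
  1 → 2: 13/18
  2 → 3: 13/18
  3 → 4: 13/16
  4 → 5: 13/15
  5 → 6: 13/17
  6 → 7: 7/11
  6 → 0: 6/6
  7 → 8: 7/9
  8 → 9: 7/15
  9 → 11: 7/19
  11 → 12: 7/17
  12 → 13: 7/7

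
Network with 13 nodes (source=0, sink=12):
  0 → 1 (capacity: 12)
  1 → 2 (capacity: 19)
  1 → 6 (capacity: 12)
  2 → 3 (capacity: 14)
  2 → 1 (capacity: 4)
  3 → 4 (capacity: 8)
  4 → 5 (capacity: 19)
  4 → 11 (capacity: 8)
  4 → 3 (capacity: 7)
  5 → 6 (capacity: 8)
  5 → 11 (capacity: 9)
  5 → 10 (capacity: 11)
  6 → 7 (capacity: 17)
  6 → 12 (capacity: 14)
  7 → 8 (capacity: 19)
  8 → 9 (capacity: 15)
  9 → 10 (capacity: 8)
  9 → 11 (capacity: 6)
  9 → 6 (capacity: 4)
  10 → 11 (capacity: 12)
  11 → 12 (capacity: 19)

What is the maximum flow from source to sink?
Maximum flow = 12

Max flow: 12

Flow assignment:
  0 → 1: 12/12
  1 → 6: 12/12
  6 → 12: 12/14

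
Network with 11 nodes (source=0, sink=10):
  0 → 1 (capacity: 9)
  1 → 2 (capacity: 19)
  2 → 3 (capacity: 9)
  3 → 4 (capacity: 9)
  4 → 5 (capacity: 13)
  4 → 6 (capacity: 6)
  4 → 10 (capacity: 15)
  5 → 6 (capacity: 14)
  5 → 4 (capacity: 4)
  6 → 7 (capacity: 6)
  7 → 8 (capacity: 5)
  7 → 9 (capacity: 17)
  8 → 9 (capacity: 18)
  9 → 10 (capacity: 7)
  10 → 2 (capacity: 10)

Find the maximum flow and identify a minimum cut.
Max flow = 9, Min cut edges: (3,4)

Maximum flow: 9
Minimum cut: (3,4)
Partition: S = [0, 1, 2, 3], T = [4, 5, 6, 7, 8, 9, 10]

Max-flow min-cut theorem verified: both equal 9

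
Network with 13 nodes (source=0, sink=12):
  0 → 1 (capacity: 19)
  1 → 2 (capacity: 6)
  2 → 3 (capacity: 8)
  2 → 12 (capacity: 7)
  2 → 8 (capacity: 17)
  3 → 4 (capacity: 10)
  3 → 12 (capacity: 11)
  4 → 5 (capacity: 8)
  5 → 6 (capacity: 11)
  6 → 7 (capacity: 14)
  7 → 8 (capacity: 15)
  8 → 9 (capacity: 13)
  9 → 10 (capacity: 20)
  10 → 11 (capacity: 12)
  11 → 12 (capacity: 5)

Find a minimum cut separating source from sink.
Min cut value = 6, edges: (1,2)

Min cut value: 6
Partition: S = [0, 1], T = [2, 3, 4, 5, 6, 7, 8, 9, 10, 11, 12]
Cut edges: (1,2)

By max-flow min-cut theorem, max flow = min cut = 6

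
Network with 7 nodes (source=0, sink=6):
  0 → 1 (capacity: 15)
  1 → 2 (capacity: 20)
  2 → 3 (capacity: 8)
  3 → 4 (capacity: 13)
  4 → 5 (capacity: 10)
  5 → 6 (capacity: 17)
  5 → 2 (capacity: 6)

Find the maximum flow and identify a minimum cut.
Max flow = 8, Min cut edges: (2,3)

Maximum flow: 8
Minimum cut: (2,3)
Partition: S = [0, 1, 2], T = [3, 4, 5, 6]

Max-flow min-cut theorem verified: both equal 8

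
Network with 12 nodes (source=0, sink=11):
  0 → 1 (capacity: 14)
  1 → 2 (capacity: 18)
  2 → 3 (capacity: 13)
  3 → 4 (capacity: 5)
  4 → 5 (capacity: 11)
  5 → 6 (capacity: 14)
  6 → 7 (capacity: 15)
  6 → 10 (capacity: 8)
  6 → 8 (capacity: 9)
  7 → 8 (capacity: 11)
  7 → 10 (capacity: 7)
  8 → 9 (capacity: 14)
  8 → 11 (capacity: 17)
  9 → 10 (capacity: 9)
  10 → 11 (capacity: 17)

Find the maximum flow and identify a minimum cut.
Max flow = 5, Min cut edges: (3,4)

Maximum flow: 5
Minimum cut: (3,4)
Partition: S = [0, 1, 2, 3], T = [4, 5, 6, 7, 8, 9, 10, 11]

Max-flow min-cut theorem verified: both equal 5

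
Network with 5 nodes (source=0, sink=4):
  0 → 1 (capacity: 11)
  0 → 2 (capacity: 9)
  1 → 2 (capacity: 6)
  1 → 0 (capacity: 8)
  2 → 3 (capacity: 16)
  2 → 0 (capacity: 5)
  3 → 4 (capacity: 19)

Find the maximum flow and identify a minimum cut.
Max flow = 15, Min cut edges: (0,2), (1,2)

Maximum flow: 15
Minimum cut: (0,2), (1,2)
Partition: S = [0, 1], T = [2, 3, 4]

Max-flow min-cut theorem verified: both equal 15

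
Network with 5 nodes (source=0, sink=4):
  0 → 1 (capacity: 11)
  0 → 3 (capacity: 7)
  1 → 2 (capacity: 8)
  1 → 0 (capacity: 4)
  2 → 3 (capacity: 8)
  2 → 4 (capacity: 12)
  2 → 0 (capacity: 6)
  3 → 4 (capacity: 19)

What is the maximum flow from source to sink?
Maximum flow = 15

Max flow: 15

Flow assignment:
  0 → 1: 8/11
  0 → 3: 7/7
  1 → 2: 8/8
  2 → 4: 8/12
  3 → 4: 7/19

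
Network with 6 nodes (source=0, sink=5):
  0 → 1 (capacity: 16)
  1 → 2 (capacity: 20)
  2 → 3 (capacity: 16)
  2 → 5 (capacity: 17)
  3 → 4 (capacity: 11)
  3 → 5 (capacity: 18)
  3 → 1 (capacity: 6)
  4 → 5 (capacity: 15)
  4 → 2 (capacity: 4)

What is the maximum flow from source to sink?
Maximum flow = 16

Max flow: 16

Flow assignment:
  0 → 1: 16/16
  1 → 2: 16/20
  2 → 5: 16/17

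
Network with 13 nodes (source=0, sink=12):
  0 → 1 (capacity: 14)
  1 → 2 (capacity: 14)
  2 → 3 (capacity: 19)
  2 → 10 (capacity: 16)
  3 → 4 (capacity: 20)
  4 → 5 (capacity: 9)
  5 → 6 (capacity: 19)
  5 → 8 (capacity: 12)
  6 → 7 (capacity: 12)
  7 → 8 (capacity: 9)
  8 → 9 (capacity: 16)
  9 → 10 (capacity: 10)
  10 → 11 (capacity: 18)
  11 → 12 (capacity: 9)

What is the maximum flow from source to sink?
Maximum flow = 9

Max flow: 9

Flow assignment:
  0 → 1: 9/14
  1 → 2: 9/14
  2 → 10: 9/16
  10 → 11: 9/18
  11 → 12: 9/9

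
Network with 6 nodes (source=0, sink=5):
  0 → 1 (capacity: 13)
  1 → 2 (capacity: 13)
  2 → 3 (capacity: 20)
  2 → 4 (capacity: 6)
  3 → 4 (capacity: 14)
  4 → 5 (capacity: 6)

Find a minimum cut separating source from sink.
Min cut value = 6, edges: (4,5)

Min cut value: 6
Partition: S = [0, 1, 2, 3, 4], T = [5]
Cut edges: (4,5)

By max-flow min-cut theorem, max flow = min cut = 6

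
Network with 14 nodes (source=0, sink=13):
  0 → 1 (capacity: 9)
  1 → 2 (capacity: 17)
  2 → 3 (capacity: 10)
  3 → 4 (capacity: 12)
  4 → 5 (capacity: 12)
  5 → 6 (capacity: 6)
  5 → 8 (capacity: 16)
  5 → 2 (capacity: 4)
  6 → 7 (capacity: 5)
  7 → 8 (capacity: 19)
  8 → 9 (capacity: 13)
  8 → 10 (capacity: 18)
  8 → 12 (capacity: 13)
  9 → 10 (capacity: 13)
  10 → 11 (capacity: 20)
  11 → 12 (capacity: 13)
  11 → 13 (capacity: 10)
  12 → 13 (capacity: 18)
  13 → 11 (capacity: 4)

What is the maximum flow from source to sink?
Maximum flow = 9

Max flow: 9

Flow assignment:
  0 → 1: 9/9
  1 → 2: 9/17
  2 → 3: 9/10
  3 → 4: 9/12
  4 → 5: 9/12
  5 → 8: 9/16
  8 → 12: 9/13
  12 → 13: 9/18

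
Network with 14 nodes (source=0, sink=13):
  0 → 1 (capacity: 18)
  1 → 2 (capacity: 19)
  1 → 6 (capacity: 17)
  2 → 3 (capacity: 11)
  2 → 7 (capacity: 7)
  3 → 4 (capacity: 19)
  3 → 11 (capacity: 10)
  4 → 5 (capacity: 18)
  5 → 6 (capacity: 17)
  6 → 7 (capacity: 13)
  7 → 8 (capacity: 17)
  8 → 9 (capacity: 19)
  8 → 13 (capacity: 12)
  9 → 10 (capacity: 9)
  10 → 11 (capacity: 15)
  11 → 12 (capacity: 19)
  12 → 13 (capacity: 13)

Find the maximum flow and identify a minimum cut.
Max flow = 18, Min cut edges: (0,1)

Maximum flow: 18
Minimum cut: (0,1)
Partition: S = [0], T = [1, 2, 3, 4, 5, 6, 7, 8, 9, 10, 11, 12, 13]

Max-flow min-cut theorem verified: both equal 18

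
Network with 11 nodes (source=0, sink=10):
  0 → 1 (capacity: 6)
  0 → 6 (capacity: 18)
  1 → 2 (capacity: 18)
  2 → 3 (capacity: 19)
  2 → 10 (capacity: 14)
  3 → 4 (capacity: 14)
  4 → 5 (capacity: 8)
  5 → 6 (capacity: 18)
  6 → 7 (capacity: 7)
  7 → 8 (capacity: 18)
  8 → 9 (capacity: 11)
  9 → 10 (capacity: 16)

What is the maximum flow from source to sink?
Maximum flow = 13

Max flow: 13

Flow assignment:
  0 → 1: 6/6
  0 → 6: 7/18
  1 → 2: 6/18
  2 → 10: 6/14
  6 → 7: 7/7
  7 → 8: 7/18
  8 → 9: 7/11
  9 → 10: 7/16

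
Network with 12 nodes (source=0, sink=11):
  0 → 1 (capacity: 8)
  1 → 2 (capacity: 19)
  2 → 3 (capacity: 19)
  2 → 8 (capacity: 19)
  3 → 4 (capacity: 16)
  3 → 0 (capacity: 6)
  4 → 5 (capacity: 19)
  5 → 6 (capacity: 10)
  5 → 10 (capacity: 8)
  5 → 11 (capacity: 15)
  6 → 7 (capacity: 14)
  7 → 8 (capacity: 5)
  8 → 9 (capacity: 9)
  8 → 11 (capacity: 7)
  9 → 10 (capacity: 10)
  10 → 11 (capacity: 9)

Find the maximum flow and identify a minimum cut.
Max flow = 8, Min cut edges: (0,1)

Maximum flow: 8
Minimum cut: (0,1)
Partition: S = [0], T = [1, 2, 3, 4, 5, 6, 7, 8, 9, 10, 11]

Max-flow min-cut theorem verified: both equal 8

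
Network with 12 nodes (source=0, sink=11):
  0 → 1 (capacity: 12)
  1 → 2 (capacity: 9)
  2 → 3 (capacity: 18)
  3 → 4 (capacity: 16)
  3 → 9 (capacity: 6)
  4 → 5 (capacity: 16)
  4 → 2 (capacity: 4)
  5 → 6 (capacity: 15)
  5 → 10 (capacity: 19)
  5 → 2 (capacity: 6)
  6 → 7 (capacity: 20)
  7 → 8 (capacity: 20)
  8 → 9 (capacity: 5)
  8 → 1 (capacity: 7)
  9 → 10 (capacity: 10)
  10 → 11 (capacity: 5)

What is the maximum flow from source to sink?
Maximum flow = 5

Max flow: 5

Flow assignment:
  0 → 1: 5/12
  1 → 2: 5/9
  2 → 3: 8/18
  3 → 4: 3/16
  3 → 9: 5/6
  4 → 5: 3/16
  5 → 2: 3/6
  9 → 10: 5/10
  10 → 11: 5/5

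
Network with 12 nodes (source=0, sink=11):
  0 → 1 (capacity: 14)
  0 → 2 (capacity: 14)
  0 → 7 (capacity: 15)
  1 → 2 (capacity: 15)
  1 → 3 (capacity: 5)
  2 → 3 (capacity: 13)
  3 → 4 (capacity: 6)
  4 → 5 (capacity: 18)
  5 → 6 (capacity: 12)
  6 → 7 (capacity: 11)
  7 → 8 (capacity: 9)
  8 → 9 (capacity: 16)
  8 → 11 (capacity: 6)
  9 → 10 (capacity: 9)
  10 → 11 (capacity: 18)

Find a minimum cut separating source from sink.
Min cut value = 9, edges: (7,8)

Min cut value: 9
Partition: S = [0, 1, 2, 3, 4, 5, 6, 7], T = [8, 9, 10, 11]
Cut edges: (7,8)

By max-flow min-cut theorem, max flow = min cut = 9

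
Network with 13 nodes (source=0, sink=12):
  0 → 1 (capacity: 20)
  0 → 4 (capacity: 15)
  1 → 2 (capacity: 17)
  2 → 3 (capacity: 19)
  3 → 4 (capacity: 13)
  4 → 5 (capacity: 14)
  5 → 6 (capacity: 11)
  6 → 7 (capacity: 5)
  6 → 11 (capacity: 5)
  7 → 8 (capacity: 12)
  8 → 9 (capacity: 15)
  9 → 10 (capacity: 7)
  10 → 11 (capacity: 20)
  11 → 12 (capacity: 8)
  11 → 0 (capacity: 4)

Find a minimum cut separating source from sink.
Min cut value = 8, edges: (11,12)

Min cut value: 8
Partition: S = [0, 1, 2, 3, 4, 5, 6, 7, 8, 9, 10, 11], T = [12]
Cut edges: (11,12)

By max-flow min-cut theorem, max flow = min cut = 8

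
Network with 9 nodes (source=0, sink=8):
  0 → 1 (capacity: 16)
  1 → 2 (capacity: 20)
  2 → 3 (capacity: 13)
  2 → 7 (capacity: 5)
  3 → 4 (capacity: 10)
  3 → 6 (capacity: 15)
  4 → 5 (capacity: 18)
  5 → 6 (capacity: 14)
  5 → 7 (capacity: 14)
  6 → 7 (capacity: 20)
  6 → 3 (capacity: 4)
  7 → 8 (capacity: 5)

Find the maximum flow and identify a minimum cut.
Max flow = 5, Min cut edges: (7,8)

Maximum flow: 5
Minimum cut: (7,8)
Partition: S = [0, 1, 2, 3, 4, 5, 6, 7], T = [8]

Max-flow min-cut theorem verified: both equal 5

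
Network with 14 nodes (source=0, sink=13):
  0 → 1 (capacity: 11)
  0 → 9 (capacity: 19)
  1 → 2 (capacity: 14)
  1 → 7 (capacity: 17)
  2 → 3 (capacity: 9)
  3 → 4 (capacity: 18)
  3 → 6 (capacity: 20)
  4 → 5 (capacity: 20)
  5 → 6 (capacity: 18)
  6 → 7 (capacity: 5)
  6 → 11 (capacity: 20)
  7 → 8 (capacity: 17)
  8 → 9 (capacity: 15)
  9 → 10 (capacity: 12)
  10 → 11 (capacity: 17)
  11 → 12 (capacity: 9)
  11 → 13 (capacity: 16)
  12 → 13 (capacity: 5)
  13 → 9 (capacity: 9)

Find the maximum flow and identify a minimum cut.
Max flow = 21, Min cut edges: (11,13), (12,13)

Maximum flow: 21
Minimum cut: (11,13), (12,13)
Partition: S = [0, 1, 2, 3, 4, 5, 6, 7, 8, 9, 10, 11, 12], T = [13]

Max-flow min-cut theorem verified: both equal 21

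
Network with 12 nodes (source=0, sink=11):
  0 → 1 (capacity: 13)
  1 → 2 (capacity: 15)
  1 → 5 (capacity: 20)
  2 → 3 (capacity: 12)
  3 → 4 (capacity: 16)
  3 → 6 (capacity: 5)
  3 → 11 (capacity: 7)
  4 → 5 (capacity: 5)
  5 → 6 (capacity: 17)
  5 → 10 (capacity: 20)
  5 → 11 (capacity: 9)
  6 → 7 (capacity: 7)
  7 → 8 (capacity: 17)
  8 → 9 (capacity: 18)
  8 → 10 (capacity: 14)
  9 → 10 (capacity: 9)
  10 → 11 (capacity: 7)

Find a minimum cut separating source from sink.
Min cut value = 13, edges: (0,1)

Min cut value: 13
Partition: S = [0], T = [1, 2, 3, 4, 5, 6, 7, 8, 9, 10, 11]
Cut edges: (0,1)

By max-flow min-cut theorem, max flow = min cut = 13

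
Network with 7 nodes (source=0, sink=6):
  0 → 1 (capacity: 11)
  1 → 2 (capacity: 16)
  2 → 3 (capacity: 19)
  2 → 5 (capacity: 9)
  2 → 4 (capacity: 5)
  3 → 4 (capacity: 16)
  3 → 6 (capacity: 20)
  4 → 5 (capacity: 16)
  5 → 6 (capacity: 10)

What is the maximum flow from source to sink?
Maximum flow = 11

Max flow: 11

Flow assignment:
  0 → 1: 11/11
  1 → 2: 11/16
  2 → 3: 11/19
  3 → 6: 11/20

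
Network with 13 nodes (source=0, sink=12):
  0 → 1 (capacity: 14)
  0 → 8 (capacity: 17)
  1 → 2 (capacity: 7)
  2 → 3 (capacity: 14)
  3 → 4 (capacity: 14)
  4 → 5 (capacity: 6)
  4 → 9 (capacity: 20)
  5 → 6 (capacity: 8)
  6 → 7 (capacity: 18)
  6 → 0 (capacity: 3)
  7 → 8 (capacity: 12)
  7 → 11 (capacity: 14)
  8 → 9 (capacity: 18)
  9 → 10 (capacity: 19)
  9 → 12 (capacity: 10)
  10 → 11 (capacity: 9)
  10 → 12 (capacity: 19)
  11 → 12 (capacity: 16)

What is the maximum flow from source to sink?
Maximum flow = 24

Max flow: 24

Flow assignment:
  0 → 1: 7/14
  0 → 8: 17/17
  1 → 2: 7/7
  2 → 3: 7/14
  3 → 4: 7/14
  4 → 9: 7/20
  8 → 9: 17/18
  9 → 10: 14/19
  9 → 12: 10/10
  10 → 12: 14/19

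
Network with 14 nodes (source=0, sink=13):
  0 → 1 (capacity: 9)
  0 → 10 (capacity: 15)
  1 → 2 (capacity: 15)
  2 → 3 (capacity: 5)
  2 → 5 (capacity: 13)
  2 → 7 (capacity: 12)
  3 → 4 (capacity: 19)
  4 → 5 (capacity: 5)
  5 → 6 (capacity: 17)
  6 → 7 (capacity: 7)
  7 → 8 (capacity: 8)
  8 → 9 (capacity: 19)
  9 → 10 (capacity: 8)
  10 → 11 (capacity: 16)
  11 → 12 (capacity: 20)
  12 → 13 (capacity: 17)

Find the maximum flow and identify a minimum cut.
Max flow = 16, Min cut edges: (10,11)

Maximum flow: 16
Minimum cut: (10,11)
Partition: S = [0, 1, 2, 3, 4, 5, 6, 7, 8, 9, 10], T = [11, 12, 13]

Max-flow min-cut theorem verified: both equal 16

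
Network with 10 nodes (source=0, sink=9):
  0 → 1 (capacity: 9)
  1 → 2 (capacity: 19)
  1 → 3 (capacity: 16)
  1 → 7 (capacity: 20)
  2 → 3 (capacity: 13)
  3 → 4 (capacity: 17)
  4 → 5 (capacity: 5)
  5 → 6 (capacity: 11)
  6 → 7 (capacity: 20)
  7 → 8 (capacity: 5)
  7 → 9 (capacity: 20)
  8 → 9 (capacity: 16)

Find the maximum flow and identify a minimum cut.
Max flow = 9, Min cut edges: (0,1)

Maximum flow: 9
Minimum cut: (0,1)
Partition: S = [0], T = [1, 2, 3, 4, 5, 6, 7, 8, 9]

Max-flow min-cut theorem verified: both equal 9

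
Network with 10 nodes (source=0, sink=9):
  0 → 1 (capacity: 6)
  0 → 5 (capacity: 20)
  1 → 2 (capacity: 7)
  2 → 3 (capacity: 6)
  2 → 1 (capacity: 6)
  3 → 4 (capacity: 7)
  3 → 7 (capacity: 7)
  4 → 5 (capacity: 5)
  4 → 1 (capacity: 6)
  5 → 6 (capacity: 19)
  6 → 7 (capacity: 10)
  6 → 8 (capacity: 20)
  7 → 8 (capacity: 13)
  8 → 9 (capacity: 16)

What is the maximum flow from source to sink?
Maximum flow = 16

Max flow: 16

Flow assignment:
  0 → 1: 6/6
  0 → 5: 10/20
  1 → 2: 6/7
  2 → 3: 6/6
  3 → 7: 6/7
  5 → 6: 10/19
  6 → 8: 10/20
  7 → 8: 6/13
  8 → 9: 16/16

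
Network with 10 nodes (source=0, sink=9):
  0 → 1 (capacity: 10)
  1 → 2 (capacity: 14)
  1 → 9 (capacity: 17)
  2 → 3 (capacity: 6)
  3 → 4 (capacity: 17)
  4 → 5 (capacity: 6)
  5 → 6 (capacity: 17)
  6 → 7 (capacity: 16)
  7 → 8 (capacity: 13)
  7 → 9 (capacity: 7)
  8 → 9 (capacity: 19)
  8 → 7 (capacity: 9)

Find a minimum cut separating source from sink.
Min cut value = 10, edges: (0,1)

Min cut value: 10
Partition: S = [0], T = [1, 2, 3, 4, 5, 6, 7, 8, 9]
Cut edges: (0,1)

By max-flow min-cut theorem, max flow = min cut = 10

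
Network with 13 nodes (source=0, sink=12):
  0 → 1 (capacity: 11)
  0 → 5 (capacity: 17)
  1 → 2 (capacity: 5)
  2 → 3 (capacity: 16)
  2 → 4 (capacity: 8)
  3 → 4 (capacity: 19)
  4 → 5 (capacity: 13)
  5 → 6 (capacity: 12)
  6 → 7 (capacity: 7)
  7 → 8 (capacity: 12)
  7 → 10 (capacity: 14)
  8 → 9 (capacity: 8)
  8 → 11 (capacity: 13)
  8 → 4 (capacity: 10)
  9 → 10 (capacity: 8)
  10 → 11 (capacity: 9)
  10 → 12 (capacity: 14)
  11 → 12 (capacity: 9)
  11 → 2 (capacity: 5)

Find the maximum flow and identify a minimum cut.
Max flow = 7, Min cut edges: (6,7)

Maximum flow: 7
Minimum cut: (6,7)
Partition: S = [0, 1, 2, 3, 4, 5, 6], T = [7, 8, 9, 10, 11, 12]

Max-flow min-cut theorem verified: both equal 7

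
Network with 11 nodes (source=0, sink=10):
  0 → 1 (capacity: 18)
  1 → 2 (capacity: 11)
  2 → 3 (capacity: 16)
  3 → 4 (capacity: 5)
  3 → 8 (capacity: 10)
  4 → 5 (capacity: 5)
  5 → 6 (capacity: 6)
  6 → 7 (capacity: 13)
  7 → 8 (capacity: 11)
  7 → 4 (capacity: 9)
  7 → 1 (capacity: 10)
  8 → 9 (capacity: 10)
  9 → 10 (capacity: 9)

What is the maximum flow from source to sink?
Maximum flow = 9

Max flow: 9

Flow assignment:
  0 → 1: 9/18
  1 → 2: 10/11
  2 → 3: 10/16
  3 → 4: 1/5
  3 → 8: 9/10
  4 → 5: 1/5
  5 → 6: 1/6
  6 → 7: 1/13
  7 → 1: 1/10
  8 → 9: 9/10
  9 → 10: 9/9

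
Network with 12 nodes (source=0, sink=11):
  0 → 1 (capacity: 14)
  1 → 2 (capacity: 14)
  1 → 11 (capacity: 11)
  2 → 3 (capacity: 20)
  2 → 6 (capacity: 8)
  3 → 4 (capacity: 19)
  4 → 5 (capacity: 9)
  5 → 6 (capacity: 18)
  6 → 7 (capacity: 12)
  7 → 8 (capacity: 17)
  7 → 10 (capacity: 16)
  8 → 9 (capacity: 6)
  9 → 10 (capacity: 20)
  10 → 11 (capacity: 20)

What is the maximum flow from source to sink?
Maximum flow = 14

Max flow: 14

Flow assignment:
  0 → 1: 14/14
  1 → 2: 3/14
  1 → 11: 11/11
  2 → 6: 3/8
  6 → 7: 3/12
  7 → 10: 3/16
  10 → 11: 3/20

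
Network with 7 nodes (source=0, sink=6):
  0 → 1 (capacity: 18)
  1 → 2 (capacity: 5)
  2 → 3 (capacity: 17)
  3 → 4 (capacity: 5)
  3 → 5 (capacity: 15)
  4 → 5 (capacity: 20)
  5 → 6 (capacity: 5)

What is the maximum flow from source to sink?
Maximum flow = 5

Max flow: 5

Flow assignment:
  0 → 1: 5/18
  1 → 2: 5/5
  2 → 3: 5/17
  3 → 5: 5/15
  5 → 6: 5/5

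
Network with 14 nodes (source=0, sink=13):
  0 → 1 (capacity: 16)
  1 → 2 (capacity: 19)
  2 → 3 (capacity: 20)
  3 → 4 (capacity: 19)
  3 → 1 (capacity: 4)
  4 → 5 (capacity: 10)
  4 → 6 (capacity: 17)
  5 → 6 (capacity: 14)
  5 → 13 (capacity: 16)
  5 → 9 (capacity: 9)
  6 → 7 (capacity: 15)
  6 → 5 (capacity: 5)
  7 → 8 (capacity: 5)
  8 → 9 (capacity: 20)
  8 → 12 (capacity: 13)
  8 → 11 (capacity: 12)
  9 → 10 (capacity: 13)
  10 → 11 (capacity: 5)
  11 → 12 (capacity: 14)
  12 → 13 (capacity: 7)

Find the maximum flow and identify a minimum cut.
Max flow = 16, Min cut edges: (0,1)

Maximum flow: 16
Minimum cut: (0,1)
Partition: S = [0], T = [1, 2, 3, 4, 5, 6, 7, 8, 9, 10, 11, 12, 13]

Max-flow min-cut theorem verified: both equal 16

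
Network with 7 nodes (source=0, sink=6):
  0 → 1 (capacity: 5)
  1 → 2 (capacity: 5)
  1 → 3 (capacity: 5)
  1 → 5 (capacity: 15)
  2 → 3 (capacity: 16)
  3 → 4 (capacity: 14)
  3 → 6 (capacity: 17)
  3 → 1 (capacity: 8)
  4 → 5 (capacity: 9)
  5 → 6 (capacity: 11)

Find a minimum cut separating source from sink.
Min cut value = 5, edges: (0,1)

Min cut value: 5
Partition: S = [0], T = [1, 2, 3, 4, 5, 6]
Cut edges: (0,1)

By max-flow min-cut theorem, max flow = min cut = 5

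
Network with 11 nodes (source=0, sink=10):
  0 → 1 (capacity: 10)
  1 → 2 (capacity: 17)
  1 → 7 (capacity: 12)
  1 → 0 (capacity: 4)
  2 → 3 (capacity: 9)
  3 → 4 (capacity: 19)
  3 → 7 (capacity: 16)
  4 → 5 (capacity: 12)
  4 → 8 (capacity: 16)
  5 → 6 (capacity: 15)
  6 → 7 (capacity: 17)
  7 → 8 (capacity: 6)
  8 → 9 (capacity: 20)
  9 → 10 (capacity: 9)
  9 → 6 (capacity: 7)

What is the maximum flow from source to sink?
Maximum flow = 9

Max flow: 9

Flow assignment:
  0 → 1: 9/10
  1 → 2: 4/17
  1 → 7: 5/12
  2 → 3: 4/9
  3 → 4: 4/19
  4 → 8: 4/16
  7 → 8: 5/6
  8 → 9: 9/20
  9 → 10: 9/9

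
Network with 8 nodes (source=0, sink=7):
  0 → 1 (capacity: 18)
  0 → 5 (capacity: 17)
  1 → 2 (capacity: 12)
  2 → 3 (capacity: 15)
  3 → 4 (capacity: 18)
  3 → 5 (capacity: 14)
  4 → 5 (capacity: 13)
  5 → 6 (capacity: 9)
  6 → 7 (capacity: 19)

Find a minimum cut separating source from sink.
Min cut value = 9, edges: (5,6)

Min cut value: 9
Partition: S = [0, 1, 2, 3, 4, 5], T = [6, 7]
Cut edges: (5,6)

By max-flow min-cut theorem, max flow = min cut = 9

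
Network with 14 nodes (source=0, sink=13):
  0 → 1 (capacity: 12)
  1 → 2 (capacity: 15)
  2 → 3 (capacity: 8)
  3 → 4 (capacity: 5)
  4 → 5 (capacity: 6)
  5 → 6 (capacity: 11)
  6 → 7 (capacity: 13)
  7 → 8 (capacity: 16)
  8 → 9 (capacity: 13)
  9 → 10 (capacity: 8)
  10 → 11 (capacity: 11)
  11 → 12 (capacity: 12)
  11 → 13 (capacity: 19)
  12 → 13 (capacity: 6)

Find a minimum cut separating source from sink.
Min cut value = 5, edges: (3,4)

Min cut value: 5
Partition: S = [0, 1, 2, 3], T = [4, 5, 6, 7, 8, 9, 10, 11, 12, 13]
Cut edges: (3,4)

By max-flow min-cut theorem, max flow = min cut = 5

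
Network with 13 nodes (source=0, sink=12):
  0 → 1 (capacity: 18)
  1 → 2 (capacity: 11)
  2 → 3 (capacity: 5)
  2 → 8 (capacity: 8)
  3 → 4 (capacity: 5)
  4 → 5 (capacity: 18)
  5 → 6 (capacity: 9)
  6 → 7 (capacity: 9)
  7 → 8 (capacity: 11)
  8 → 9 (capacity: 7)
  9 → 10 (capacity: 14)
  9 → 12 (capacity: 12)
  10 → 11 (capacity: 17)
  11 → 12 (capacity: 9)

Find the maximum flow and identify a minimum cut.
Max flow = 7, Min cut edges: (8,9)

Maximum flow: 7
Minimum cut: (8,9)
Partition: S = [0, 1, 2, 3, 4, 5, 6, 7, 8], T = [9, 10, 11, 12]

Max-flow min-cut theorem verified: both equal 7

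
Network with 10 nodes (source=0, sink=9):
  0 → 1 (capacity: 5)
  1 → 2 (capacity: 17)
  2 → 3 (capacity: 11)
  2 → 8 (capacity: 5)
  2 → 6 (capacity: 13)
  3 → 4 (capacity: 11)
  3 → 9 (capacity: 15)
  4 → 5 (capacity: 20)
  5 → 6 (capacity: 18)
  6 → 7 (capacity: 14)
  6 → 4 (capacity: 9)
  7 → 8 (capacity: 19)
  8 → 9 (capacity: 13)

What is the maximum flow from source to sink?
Maximum flow = 5

Max flow: 5

Flow assignment:
  0 → 1: 5/5
  1 → 2: 5/17
  2 → 3: 5/11
  3 → 9: 5/15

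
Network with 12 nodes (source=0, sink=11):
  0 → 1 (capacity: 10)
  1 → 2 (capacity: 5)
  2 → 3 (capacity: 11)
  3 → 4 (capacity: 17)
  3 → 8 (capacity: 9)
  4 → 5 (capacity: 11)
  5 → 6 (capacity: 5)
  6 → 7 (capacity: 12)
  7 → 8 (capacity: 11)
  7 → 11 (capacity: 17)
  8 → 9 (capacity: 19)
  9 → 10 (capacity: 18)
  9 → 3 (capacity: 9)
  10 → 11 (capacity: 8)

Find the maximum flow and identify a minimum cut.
Max flow = 5, Min cut edges: (1,2)

Maximum flow: 5
Minimum cut: (1,2)
Partition: S = [0, 1], T = [2, 3, 4, 5, 6, 7, 8, 9, 10, 11]

Max-flow min-cut theorem verified: both equal 5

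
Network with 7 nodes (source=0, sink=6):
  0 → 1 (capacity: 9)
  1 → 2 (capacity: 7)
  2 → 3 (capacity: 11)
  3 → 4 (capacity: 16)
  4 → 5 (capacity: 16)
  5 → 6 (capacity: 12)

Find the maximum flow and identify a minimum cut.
Max flow = 7, Min cut edges: (1,2)

Maximum flow: 7
Minimum cut: (1,2)
Partition: S = [0, 1], T = [2, 3, 4, 5, 6]

Max-flow min-cut theorem verified: both equal 7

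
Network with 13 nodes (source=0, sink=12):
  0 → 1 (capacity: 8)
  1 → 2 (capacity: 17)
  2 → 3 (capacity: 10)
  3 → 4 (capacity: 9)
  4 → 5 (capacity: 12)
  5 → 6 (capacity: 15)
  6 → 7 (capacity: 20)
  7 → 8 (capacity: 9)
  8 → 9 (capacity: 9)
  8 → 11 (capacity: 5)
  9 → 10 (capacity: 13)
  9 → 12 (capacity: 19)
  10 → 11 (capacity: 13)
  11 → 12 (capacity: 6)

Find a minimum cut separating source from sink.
Min cut value = 8, edges: (0,1)

Min cut value: 8
Partition: S = [0], T = [1, 2, 3, 4, 5, 6, 7, 8, 9, 10, 11, 12]
Cut edges: (0,1)

By max-flow min-cut theorem, max flow = min cut = 8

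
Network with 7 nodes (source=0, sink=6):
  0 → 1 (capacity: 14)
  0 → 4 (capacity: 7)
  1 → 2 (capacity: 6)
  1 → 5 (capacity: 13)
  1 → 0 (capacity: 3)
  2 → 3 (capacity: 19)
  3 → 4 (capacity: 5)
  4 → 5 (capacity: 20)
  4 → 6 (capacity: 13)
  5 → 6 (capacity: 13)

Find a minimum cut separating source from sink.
Min cut value = 21, edges: (0,1), (0,4)

Min cut value: 21
Partition: S = [0], T = [1, 2, 3, 4, 5, 6]
Cut edges: (0,1), (0,4)

By max-flow min-cut theorem, max flow = min cut = 21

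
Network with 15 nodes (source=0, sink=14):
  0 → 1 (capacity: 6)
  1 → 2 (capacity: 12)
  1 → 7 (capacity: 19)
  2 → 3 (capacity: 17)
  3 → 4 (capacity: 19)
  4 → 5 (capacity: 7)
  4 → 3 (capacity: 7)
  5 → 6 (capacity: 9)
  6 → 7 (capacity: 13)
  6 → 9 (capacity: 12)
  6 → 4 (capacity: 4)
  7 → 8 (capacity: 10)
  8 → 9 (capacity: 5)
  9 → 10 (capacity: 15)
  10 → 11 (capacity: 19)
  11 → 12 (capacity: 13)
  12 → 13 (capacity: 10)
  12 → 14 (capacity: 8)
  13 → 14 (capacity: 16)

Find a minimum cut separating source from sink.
Min cut value = 6, edges: (0,1)

Min cut value: 6
Partition: S = [0], T = [1, 2, 3, 4, 5, 6, 7, 8, 9, 10, 11, 12, 13, 14]
Cut edges: (0,1)

By max-flow min-cut theorem, max flow = min cut = 6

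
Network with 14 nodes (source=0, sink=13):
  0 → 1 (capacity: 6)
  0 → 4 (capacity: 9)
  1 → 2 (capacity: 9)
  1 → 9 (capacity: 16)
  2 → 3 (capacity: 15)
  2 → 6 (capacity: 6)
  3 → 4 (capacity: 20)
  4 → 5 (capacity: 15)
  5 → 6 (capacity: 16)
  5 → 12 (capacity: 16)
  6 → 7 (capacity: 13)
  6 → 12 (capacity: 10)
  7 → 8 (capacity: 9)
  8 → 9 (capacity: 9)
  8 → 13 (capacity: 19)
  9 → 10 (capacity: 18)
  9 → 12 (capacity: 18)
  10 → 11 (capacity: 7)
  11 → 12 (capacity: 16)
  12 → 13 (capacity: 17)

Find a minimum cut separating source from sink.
Min cut value = 15, edges: (0,1), (0,4)

Min cut value: 15
Partition: S = [0], T = [1, 2, 3, 4, 5, 6, 7, 8, 9, 10, 11, 12, 13]
Cut edges: (0,1), (0,4)

By max-flow min-cut theorem, max flow = min cut = 15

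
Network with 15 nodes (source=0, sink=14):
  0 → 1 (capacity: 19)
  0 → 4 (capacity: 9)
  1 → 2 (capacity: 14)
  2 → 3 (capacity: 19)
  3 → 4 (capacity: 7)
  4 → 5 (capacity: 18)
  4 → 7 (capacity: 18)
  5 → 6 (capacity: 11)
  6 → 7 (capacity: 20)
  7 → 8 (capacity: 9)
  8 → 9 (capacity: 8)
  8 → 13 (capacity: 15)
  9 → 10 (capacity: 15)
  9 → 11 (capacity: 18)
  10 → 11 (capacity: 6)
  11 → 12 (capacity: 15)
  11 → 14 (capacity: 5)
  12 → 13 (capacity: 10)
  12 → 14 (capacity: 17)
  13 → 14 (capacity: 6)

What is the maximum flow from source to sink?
Maximum flow = 9

Max flow: 9

Flow assignment:
  0 → 1: 7/19
  0 → 4: 2/9
  1 → 2: 7/14
  2 → 3: 7/19
  3 → 4: 7/7
  4 → 7: 9/18
  7 → 8: 9/9
  8 → 9: 3/8
  8 → 13: 6/15
  9 → 11: 3/18
  11 → 14: 3/5
  13 → 14: 6/6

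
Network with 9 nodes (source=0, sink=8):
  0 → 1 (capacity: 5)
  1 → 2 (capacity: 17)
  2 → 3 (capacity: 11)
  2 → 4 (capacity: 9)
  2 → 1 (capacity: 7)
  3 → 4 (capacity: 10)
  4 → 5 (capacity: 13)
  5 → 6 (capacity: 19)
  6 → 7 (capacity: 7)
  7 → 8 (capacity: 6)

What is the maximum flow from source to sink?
Maximum flow = 5

Max flow: 5

Flow assignment:
  0 → 1: 5/5
  1 → 2: 5/17
  2 → 4: 5/9
  4 → 5: 5/13
  5 → 6: 5/19
  6 → 7: 5/7
  7 → 8: 5/6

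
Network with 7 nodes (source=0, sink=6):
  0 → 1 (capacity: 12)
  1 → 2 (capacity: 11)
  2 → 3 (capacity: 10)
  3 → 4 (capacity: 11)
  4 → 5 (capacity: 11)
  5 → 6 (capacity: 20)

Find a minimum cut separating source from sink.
Min cut value = 10, edges: (2,3)

Min cut value: 10
Partition: S = [0, 1, 2], T = [3, 4, 5, 6]
Cut edges: (2,3)

By max-flow min-cut theorem, max flow = min cut = 10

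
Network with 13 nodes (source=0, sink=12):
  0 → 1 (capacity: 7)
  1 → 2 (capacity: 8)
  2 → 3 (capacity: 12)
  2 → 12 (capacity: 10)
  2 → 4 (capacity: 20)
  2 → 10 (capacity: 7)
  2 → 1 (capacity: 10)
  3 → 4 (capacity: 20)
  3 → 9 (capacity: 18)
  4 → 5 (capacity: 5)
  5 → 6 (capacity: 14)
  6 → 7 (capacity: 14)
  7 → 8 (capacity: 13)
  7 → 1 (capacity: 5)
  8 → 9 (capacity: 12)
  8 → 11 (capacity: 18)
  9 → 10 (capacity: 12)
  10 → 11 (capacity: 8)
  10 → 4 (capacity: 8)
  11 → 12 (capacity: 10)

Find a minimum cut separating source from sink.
Min cut value = 7, edges: (0,1)

Min cut value: 7
Partition: S = [0], T = [1, 2, 3, 4, 5, 6, 7, 8, 9, 10, 11, 12]
Cut edges: (0,1)

By max-flow min-cut theorem, max flow = min cut = 7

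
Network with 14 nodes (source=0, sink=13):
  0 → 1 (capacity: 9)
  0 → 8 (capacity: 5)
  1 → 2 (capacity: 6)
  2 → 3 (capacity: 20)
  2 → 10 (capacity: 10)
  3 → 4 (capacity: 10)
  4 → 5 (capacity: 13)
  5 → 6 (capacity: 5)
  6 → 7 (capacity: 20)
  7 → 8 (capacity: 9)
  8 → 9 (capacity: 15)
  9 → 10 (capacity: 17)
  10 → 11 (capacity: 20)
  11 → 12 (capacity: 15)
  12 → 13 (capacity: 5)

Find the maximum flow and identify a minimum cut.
Max flow = 5, Min cut edges: (12,13)

Maximum flow: 5
Minimum cut: (12,13)
Partition: S = [0, 1, 2, 3, 4, 5, 6, 7, 8, 9, 10, 11, 12], T = [13]

Max-flow min-cut theorem verified: both equal 5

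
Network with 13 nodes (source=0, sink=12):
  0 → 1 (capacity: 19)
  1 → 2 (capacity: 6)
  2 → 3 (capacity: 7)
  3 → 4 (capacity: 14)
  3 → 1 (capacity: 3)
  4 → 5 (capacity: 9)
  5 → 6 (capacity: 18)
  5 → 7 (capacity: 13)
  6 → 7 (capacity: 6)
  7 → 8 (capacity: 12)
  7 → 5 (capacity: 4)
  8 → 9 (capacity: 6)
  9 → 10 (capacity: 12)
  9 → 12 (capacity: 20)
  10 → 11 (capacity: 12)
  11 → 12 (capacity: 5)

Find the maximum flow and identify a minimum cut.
Max flow = 6, Min cut edges: (8,9)

Maximum flow: 6
Minimum cut: (8,9)
Partition: S = [0, 1, 2, 3, 4, 5, 6, 7, 8], T = [9, 10, 11, 12]

Max-flow min-cut theorem verified: both equal 6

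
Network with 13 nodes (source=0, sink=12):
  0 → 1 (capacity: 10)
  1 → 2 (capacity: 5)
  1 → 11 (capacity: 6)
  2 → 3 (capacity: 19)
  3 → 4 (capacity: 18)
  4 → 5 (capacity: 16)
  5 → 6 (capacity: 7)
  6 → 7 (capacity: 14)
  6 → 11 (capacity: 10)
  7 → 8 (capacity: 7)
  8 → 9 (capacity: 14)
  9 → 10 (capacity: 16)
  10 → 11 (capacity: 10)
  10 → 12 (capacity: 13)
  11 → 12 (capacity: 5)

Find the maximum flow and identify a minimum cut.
Max flow = 10, Min cut edges: (1,2), (11,12)

Maximum flow: 10
Minimum cut: (1,2), (11,12)
Partition: S = [0, 1, 11], T = [2, 3, 4, 5, 6, 7, 8, 9, 10, 12]

Max-flow min-cut theorem verified: both equal 10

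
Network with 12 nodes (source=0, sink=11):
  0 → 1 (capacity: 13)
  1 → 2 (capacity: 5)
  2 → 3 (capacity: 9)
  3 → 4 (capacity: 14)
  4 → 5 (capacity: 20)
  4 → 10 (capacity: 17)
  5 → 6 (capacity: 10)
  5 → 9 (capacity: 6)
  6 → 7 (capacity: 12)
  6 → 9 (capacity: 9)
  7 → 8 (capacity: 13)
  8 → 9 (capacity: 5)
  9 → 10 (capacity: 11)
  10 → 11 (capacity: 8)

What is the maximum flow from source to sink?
Maximum flow = 5

Max flow: 5

Flow assignment:
  0 → 1: 5/13
  1 → 2: 5/5
  2 → 3: 5/9
  3 → 4: 5/14
  4 → 10: 5/17
  10 → 11: 5/8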